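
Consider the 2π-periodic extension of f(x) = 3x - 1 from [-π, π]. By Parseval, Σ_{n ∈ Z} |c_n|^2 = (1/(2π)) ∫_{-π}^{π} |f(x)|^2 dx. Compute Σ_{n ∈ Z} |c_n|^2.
Σ |c_n|^2 = 3π^2 + 1

Expand and integrate term by term over [-π, π]:
  ∫ (3x)^2 dx = 9·(2π^3/3); ∫ 2·3·(-1)·x dx = 0 (odd integrand); ∫ (-1)^2 dx = 1·2π.
So (1/(2π)) ∫_{-π}^{π} (3x - 1)^2 dx = 9π^2/3 + 1 = 3π^2 + 1.
Parseval ⇒ Σ |c_n|^2 = 3π^2 + 1.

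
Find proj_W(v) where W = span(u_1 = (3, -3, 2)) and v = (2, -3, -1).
proj_W(v) = (39/22, -39/22, 13/11)

Set up U = [u_1 | ... | u_1] ∈ R^(3×1). The projector onto W = col(U) is P = U (U^T U)^(-1) U^T.
Compute U^T U =
  [22],
and U^T v = (13).
Solve U^T U · c = U^T v for the coefficients: c = (13/22). The projection is proj_W(v) = U c.
Check: (v - proj_W(v)) · u_1 = 0  (should be 0).
Result: proj_W(v) = (39/22, -39/22, 13/11).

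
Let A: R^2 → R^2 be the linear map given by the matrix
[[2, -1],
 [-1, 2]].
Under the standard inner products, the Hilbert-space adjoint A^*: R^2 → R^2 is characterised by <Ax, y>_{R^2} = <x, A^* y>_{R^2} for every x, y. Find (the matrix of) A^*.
A^* = A^T =
[[2, -1],
 [-1, 2]]

For real matrices with standard dot products, the defining identity <Ax, y> = <x, A^* y> gives (Ax)^T y = x^T (A^*) y, i.e. x^T A^T y = x^T (A^*) y. Since this holds for all x, y, we must have A^* = A^T. Therefore
A^* =
[[2, -1],
 [-1, 2]].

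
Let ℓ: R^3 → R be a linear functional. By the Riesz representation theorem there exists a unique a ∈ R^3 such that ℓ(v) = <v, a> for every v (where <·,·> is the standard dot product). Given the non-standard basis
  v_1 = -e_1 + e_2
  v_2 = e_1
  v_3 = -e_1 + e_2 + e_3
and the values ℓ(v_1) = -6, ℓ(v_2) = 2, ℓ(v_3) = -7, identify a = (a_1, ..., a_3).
a = (2, -4, -1)

Write a = (a_1, ..., a_3) in the standard basis. For each basis vector v_i, ℓ(v_i) = <v_i, a> is a linear equation in the a_j's. Collect the n equations into a matrix system V a = ℓ, where row i of V is v_i (expressed in the standard basis). Since V is invertible (lower-triangular with 1s on the diagonal, up to permutation), solve by back-substitution:
  V =
[[-1, 1, 0],
 [1, 0, 0],
 [-1, 1, 1]]
  V a = (-6, 2, -7)
Solving gives a = (2, -4, -1).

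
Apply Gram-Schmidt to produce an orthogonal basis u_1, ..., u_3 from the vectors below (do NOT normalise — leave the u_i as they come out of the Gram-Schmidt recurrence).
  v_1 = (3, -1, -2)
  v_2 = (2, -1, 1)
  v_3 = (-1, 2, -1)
Orthogonal basis:
  u_1 = (3, -1, -2)
  u_2 = (13/14, -9/14, 12/7)
  u_3 = (30/59, 70/59, 10/59)

Apply the Gram-Schmidt recurrence
  u_1 = v_1
  u_i = v_i − Σ_{j<i} ((v_i · u_j) / (u_j · u_j)) · u_j.

Step by step this gives:
  u_1 = (3, -1, -2)
  u_2 = (13/14, -9/14, 12/7)
  u_3 = (30/59, 70/59, 10/59)

Orthogonality check:
  u_2 · u_1 = 0 (should be 0)
  u_3 · u_1 = 0 (should be 0)
  u_3 · u_2 = 0 (should be 0)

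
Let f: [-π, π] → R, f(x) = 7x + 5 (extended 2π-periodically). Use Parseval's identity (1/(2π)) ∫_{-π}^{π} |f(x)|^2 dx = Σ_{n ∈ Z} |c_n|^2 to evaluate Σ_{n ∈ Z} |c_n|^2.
Σ |c_n|^2 = 49π^2/3 + 25

Expand and integrate term by term over [-π, π]:
  ∫ (7x)^2 dx = 49·(2π^3/3); ∫ 2·7·(5)·x dx = 0 (odd integrand); ∫ 5^2 dx = 25·2π.
So (1/(2π)) ∫_{-π}^{π} (7x + 5)^2 dx = 49π^2/3 + 25 = 49π^2/3 + 25.
Parseval ⇒ Σ |c_n|^2 = 49π^2/3 + 25.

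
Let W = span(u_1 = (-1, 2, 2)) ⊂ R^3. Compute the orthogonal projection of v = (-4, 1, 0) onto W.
proj_W(v) = (-2/3, 4/3, 4/3)

Set up U = [u_1 | ... | u_1] ∈ R^(3×1). The projector onto W = col(U) is P = U (U^T U)^(-1) U^T.
Compute U^T U =
  [9],
and U^T v = (6).
Solve U^T U · c = U^T v for the coefficients: c = (2/3). The projection is proj_W(v) = U c.
Check: (v - proj_W(v)) · u_1 = 0  (should be 0).
Result: proj_W(v) = (-2/3, 4/3, 4/3).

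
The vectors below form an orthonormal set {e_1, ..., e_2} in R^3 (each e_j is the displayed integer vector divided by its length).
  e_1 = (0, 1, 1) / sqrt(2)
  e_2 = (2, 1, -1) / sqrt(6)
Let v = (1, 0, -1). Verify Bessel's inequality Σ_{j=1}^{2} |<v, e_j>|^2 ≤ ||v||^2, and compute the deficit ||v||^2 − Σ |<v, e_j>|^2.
Σ |<v, e_j>|^2 = 2; ||v||^2 = 2; deficit = 0

Write each e_j = u_j / sqrt(<u_j, u_j>) where u_j is the displayed integer vector. Then <v, e_j> = <v, u_j> / sqrt(<u_j, u_j>), so |<v, e_j>|^2 = <v, u_j>^2 / <u_j, u_j>.
Coefficients: <v, e_1> = -1/sqrt(2), <v, e_2> = 3/sqrt(6).
Square and sum: Σ |<v, e_j>|^2 = 2.
Compute ||v||^2 = v·v = 2.
Deficit = 2 − 2 = 0 ≥ 0, confirming Bessel's inequality. (The deficit equals ||v − Σ <v,e_j> e_j||^2, the squared distance from v to span{e_j}.)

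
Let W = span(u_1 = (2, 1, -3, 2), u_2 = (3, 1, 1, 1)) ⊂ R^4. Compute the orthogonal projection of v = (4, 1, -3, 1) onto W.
proj_W(v) = (97/30, 7/5, -37/15, 71/30)

Set up U = [u_1 | ... | u_2] ∈ R^(4×2). The projector onto W = col(U) is P = U (U^T U)^(-1) U^T.
Compute U^T U =
  [18, 6]
  [6, 12],
and U^T v = (20, 11).
Solve U^T U · c = U^T v for the coefficients: c = (29/30, 13/30). The projection is proj_W(v) = U c.
Check: (v - proj_W(v)) · u_1 = 0  (should be 0).
Check: (v - proj_W(v)) · u_2 = 0  (should be 0).
Result: proj_W(v) = (97/30, 7/5, -37/15, 71/30).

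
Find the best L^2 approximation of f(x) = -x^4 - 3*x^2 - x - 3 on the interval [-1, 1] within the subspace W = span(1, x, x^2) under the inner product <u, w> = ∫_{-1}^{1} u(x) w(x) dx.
g(x) = -27*x^2/7 - x - 102/35

The best approximation g ∈ W is the orthogonal projection of f onto W. Writing g = a_0 + a_1 x + a_2 x^2, the coefficients solve the normal equations G · a = b where
  G_{ij} = <φ_i, φ_j> and b_i = <f, φ_i>, with φ_0 = 1, φ_1 = x, φ_2 = x^2.
G =
  [2, 0, 2/3]
  [0, 2/3, 0]
  [2/3, 0, 2/5],
b = (-42/5, -2/3, -122/35).
Solving gives a_0 = -102/35, a_1 = -1, a_2 = -27/7, so
  g(x) = -27*x^2/7 - x - 102/35.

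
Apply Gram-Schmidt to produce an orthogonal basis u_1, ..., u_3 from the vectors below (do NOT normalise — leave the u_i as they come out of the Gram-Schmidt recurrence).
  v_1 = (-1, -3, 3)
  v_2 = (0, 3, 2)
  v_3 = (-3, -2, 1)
Orthogonal basis:
  u_1 = (-1, -3, 3)
  u_2 = (-3/19, 48/19, 47/19)
  u_3 = (-285/119, 38/119, -57/119)

Apply the Gram-Schmidt recurrence
  u_1 = v_1
  u_i = v_i − Σ_{j<i} ((v_i · u_j) / (u_j · u_j)) · u_j.

Step by step this gives:
  u_1 = (-1, -3, 3)
  u_2 = (-3/19, 48/19, 47/19)
  u_3 = (-285/119, 38/119, -57/119)

Orthogonality check:
  u_2 · u_1 = 0 (should be 0)
  u_3 · u_1 = 0 (should be 0)
  u_3 · u_2 = 0 (should be 0)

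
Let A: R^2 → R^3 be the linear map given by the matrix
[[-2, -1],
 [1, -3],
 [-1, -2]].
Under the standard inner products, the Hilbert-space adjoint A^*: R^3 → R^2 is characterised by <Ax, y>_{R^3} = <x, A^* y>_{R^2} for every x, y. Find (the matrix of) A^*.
A^* = A^T =
[[-2, 1, -1],
 [-1, -3, -2]]

For real matrices with standard dot products, the defining identity <Ax, y> = <x, A^* y> gives (Ax)^T y = x^T (A^*) y, i.e. x^T A^T y = x^T (A^*) y. Since this holds for all x, y, we must have A^* = A^T. Therefore
A^* =
[[-2, 1, -1],
 [-1, -3, -2]].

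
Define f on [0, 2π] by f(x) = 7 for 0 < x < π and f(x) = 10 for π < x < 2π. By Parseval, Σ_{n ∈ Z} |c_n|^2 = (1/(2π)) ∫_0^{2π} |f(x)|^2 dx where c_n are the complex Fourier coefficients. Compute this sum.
Σ |c_n|^2 = 149/2

Parseval equates the L^2 energy of f (normalised by 1/(2π)) with the ℓ^2 sum of its Fourier coefficients: (1/(2π)) ∫_0^{2π} |f|^2 = Σ |c_n|^2.
Compute the left side: (1/(2π)) [∫_0^π 7^2 dx + ∫_π^{2π} 10^2 dx] = (1/(2π)) · (49π + 100π) = (49 + 100)/2 = 149/2.
So Σ_{n ∈ Z} |c_n|^2 = 149/2.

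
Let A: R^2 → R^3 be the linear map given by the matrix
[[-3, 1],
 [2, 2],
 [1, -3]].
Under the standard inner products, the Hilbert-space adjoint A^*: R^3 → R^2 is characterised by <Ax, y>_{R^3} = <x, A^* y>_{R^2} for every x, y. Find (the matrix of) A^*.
A^* = A^T =
[[-3, 2, 1],
 [1, 2, -3]]

For real matrices with standard dot products, the defining identity <Ax, y> = <x, A^* y> gives (Ax)^T y = x^T (A^*) y, i.e. x^T A^T y = x^T (A^*) y. Since this holds for all x, y, we must have A^* = A^T. Therefore
A^* =
[[-3, 2, 1],
 [1, 2, -3]].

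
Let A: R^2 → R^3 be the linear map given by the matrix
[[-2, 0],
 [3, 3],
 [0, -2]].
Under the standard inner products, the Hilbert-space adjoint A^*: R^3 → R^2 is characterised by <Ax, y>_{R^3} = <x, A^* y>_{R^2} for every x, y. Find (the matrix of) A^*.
A^* = A^T =
[[-2, 3, 0],
 [0, 3, -2]]

For real matrices with standard dot products, the defining identity <Ax, y> = <x, A^* y> gives (Ax)^T y = x^T (A^*) y, i.e. x^T A^T y = x^T (A^*) y. Since this holds for all x, y, we must have A^* = A^T. Therefore
A^* =
[[-2, 3, 0],
 [0, 3, -2]].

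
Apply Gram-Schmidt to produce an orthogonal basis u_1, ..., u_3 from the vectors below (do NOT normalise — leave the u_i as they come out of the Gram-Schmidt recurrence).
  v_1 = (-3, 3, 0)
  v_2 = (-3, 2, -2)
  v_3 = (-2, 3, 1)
Orthogonal basis:
  u_1 = (-3, 3, 0)
  u_2 = (-1/2, -1/2, -2)
  u_3 = (2/9, 2/9, -1/9)

Apply the Gram-Schmidt recurrence
  u_1 = v_1
  u_i = v_i − Σ_{j<i} ((v_i · u_j) / (u_j · u_j)) · u_j.

Step by step this gives:
  u_1 = (-3, 3, 0)
  u_2 = (-1/2, -1/2, -2)
  u_3 = (2/9, 2/9, -1/9)

Orthogonality check:
  u_2 · u_1 = 0 (should be 0)
  u_3 · u_1 = 0 (should be 0)
  u_3 · u_2 = 0 (should be 0)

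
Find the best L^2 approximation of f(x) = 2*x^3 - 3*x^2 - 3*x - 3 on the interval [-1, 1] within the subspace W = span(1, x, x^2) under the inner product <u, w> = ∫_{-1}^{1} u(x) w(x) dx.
g(x) = -3*x^2 - 9*x/5 - 3

The best approximation g ∈ W is the orthogonal projection of f onto W. Writing g = a_0 + a_1 x + a_2 x^2, the coefficients solve the normal equations G · a = b where
  G_{ij} = <φ_i, φ_j> and b_i = <f, φ_i>, with φ_0 = 1, φ_1 = x, φ_2 = x^2.
G =
  [2, 0, 2/3]
  [0, 2/3, 0]
  [2/3, 0, 2/5],
b = (-8, -6/5, -16/5).
Solving gives a_0 = -3, a_1 = -9/5, a_2 = -3, so
  g(x) = -3*x^2 - 9*x/5 - 3.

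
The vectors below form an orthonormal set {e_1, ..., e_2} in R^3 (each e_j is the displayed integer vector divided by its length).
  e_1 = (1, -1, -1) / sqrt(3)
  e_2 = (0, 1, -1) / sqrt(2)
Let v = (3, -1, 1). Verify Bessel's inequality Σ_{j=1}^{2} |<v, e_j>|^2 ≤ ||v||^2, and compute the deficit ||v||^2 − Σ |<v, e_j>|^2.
Σ |<v, e_j>|^2 = 5; ||v||^2 = 11; deficit = 6

Write each e_j = u_j / sqrt(<u_j, u_j>) where u_j is the displayed integer vector. Then <v, e_j> = <v, u_j> / sqrt(<u_j, u_j>), so |<v, e_j>|^2 = <v, u_j>^2 / <u_j, u_j>.
Coefficients: <v, e_1> = 3/sqrt(3), <v, e_2> = -2/sqrt(2).
Square and sum: Σ |<v, e_j>|^2 = 5.
Compute ||v||^2 = v·v = 11.
Deficit = 11 − 5 = 6 ≥ 0, confirming Bessel's inequality. (The deficit equals ||v − Σ <v,e_j> e_j||^2, the squared distance from v to span{e_j}.)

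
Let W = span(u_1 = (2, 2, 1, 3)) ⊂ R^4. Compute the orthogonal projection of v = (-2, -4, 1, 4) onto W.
proj_W(v) = (1/9, 1/9, 1/18, 1/6)

Set up U = [u_1 | ... | u_1] ∈ R^(4×1). The projector onto W = col(U) is P = U (U^T U)^(-1) U^T.
Compute U^T U =
  [18],
and U^T v = (1).
Solve U^T U · c = U^T v for the coefficients: c = (1/18). The projection is proj_W(v) = U c.
Check: (v - proj_W(v)) · u_1 = 0  (should be 0).
Result: proj_W(v) = (1/9, 1/9, 1/18, 1/6).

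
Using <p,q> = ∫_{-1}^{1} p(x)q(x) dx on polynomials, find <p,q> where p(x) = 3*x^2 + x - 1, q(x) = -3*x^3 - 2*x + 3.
<p,q> = -38/15

Expand the product: p(x)·q(x) = -9*x^5 - 3*x^4 - 3*x^3 + 7*x^2 + 5*x - 3.
∫_{-1}^{1} of each monomial x^k gives [2/(k+1) if k even, 0 if k odd]. Integrating term-by-term (or equivalently evaluating the antiderivative F(x) = -3*x^6/2 - 3*x^5/5 - 3*x^4/4 + 7*x^3/3 + 5*x^2/2 - 3*x at the endpoints):
  F(1) − F(−1) = -61/60 − (91/60) = -38/15.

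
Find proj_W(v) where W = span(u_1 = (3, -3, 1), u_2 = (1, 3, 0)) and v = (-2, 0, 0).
proj_W(v) = (-145/77, -3/77, -36/77)

Set up U = [u_1 | ... | u_2] ∈ R^(3×2). The projector onto W = col(U) is P = U (U^T U)^(-1) U^T.
Compute U^T U =
  [19, -6]
  [-6, 10],
and U^T v = (-6, -2).
Solve U^T U · c = U^T v for the coefficients: c = (-36/77, -37/77). The projection is proj_W(v) = U c.
Check: (v - proj_W(v)) · u_1 = 0  (should be 0).
Check: (v - proj_W(v)) · u_2 = 0  (should be 0).
Result: proj_W(v) = (-145/77, -3/77, -36/77).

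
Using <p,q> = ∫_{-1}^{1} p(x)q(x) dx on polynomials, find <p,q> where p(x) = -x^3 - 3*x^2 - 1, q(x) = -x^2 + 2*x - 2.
<p,q> = 136/15

Expand the product: p(x)·q(x) = x^5 + x^4 - 4*x^3 + 7*x^2 - 2*x + 2.
∫_{-1}^{1} of each monomial x^k gives [2/(k+1) if k even, 0 if k odd]. Integrating term-by-term (or equivalently evaluating the antiderivative F(x) = x^6/6 + x^5/5 - x^4 + 7*x^3/3 - x^2 + 2*x at the endpoints):
  F(1) − F(−1) = 27/10 − (-191/30) = 136/15.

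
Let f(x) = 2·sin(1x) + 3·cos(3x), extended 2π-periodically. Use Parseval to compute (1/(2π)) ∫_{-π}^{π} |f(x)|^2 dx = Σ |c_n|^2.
Σ |c_n|^2 = 13/2

Expand |f|^2 and use orthogonality of {sin(nx), cos(mx)} on [-π, π]:
  ∫_{-π}^{π} sin(nx)^2 dx = π, ∫ cos(mx)^2 dx = π, and cross terms integrate to 0.
So ∫_{-π}^{π} f(x)^2 dx = 2^2 · π + 3^2 · π = (4 + 9)π.
Divide by 2π: (4 + 9)/2 = 13/2.
By Parseval, this equals Σ |c_n|^2.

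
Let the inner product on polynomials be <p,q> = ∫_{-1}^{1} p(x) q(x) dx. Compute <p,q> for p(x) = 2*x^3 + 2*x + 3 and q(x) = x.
<p,q> = 32/15

Expand the product: p(x)·q(x) = 2*x^4 + 2*x^2 + 3*x.
∫_{-1}^{1} of each monomial x^k gives [2/(k+1) if k even, 0 if k odd]. Integrating term-by-term (or equivalently evaluating the antiderivative F(x) = 2*x^5/5 + 2*x^3/3 + 3*x^2/2 at the endpoints):
  F(1) − F(−1) = 77/30 − (13/30) = 32/15.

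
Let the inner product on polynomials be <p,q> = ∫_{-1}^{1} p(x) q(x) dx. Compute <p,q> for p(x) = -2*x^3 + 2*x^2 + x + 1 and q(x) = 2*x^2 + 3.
<p,q> = 194/15

Expand the product: p(x)·q(x) = -4*x^5 + 4*x^4 - 4*x^3 + 8*x^2 + 3*x + 3.
∫_{-1}^{1} of each monomial x^k gives [2/(k+1) if k even, 0 if k odd]. Integrating term-by-term (or equivalently evaluating the antiderivative F(x) = -2*x^6/3 + 4*x^5/5 - x^4 + 8*x^3/3 + 3*x^2/2 + 3*x at the endpoints):
  F(1) − F(−1) = 63/10 − (-199/30) = 194/15.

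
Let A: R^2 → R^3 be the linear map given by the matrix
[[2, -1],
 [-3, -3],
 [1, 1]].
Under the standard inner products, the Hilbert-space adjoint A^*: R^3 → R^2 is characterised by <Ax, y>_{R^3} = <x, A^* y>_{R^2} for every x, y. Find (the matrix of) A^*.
A^* = A^T =
[[2, -3, 1],
 [-1, -3, 1]]

For real matrices with standard dot products, the defining identity <Ax, y> = <x, A^* y> gives (Ax)^T y = x^T (A^*) y, i.e. x^T A^T y = x^T (A^*) y. Since this holds for all x, y, we must have A^* = A^T. Therefore
A^* =
[[2, -3, 1],
 [-1, -3, 1]].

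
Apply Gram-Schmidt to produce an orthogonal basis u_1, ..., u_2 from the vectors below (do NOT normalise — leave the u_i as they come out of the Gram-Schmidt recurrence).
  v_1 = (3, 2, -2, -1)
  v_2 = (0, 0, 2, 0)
Orthogonal basis:
  u_1 = (3, 2, -2, -1)
  u_2 = (2/3, 4/9, 14/9, -2/9)

Apply the Gram-Schmidt recurrence
  u_1 = v_1
  u_i = v_i − Σ_{j<i} ((v_i · u_j) / (u_j · u_j)) · u_j.

Step by step this gives:
  u_1 = (3, 2, -2, -1)
  u_2 = (2/3, 4/9, 14/9, -2/9)

Orthogonality check:
  u_2 · u_1 = 0 (should be 0)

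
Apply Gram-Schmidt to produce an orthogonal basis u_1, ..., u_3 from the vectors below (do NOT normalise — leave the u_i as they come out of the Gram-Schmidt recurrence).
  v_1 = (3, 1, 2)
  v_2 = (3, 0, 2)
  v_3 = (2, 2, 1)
Orthogonal basis:
  u_1 = (3, 1, 2)
  u_2 = (3/14, -13/14, 1/7)
  u_3 = (2/13, 0, -3/13)

Apply the Gram-Schmidt recurrence
  u_1 = v_1
  u_i = v_i − Σ_{j<i} ((v_i · u_j) / (u_j · u_j)) · u_j.

Step by step this gives:
  u_1 = (3, 1, 2)
  u_2 = (3/14, -13/14, 1/7)
  u_3 = (2/13, 0, -3/13)

Orthogonality check:
  u_2 · u_1 = 0 (should be 0)
  u_3 · u_1 = 0 (should be 0)
  u_3 · u_2 = 0 (should be 0)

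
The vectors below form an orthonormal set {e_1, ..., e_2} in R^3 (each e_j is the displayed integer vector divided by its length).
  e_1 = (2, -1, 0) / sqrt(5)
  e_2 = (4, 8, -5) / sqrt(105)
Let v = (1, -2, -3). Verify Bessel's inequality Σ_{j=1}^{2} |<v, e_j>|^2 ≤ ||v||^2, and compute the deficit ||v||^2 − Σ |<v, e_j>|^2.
Σ |<v, e_j>|^2 = 23/7; ||v||^2 = 14; deficit = 75/7

Write each e_j = u_j / sqrt(<u_j, u_j>) where u_j is the displayed integer vector. Then <v, e_j> = <v, u_j> / sqrt(<u_j, u_j>), so |<v, e_j>|^2 = <v, u_j>^2 / <u_j, u_j>.
Coefficients: <v, e_1> = 4/sqrt(5), <v, e_2> = 3/sqrt(105).
Square and sum: Σ |<v, e_j>|^2 = 23/7.
Compute ||v||^2 = v·v = 14.
Deficit = 14 − 23/7 = 75/7 ≥ 0, confirming Bessel's inequality. (The deficit equals ||v − Σ <v,e_j> e_j||^2, the squared distance from v to span{e_j}.)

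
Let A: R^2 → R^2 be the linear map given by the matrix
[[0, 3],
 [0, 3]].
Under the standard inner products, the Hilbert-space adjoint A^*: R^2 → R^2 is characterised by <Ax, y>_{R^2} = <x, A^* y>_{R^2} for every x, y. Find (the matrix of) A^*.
A^* = A^T =
[[0, 0],
 [3, 3]]

For real matrices with standard dot products, the defining identity <Ax, y> = <x, A^* y> gives (Ax)^T y = x^T (A^*) y, i.e. x^T A^T y = x^T (A^*) y. Since this holds for all x, y, we must have A^* = A^T. Therefore
A^* =
[[0, 0],
 [3, 3]].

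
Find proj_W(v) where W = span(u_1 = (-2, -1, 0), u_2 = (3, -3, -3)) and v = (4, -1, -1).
proj_W(v) = (53/14, -4/7, -23/14)

Set up U = [u_1 | ... | u_2] ∈ R^(3×2). The projector onto W = col(U) is P = U (U^T U)^(-1) U^T.
Compute U^T U =
  [5, -3]
  [-3, 27],
and U^T v = (-7, 18).
Solve U^T U · c = U^T v for the coefficients: c = (-15/14, 23/42). The projection is proj_W(v) = U c.
Check: (v - proj_W(v)) · u_1 = 0  (should be 0).
Check: (v - proj_W(v)) · u_2 = 0  (should be 0).
Result: proj_W(v) = (53/14, -4/7, -23/14).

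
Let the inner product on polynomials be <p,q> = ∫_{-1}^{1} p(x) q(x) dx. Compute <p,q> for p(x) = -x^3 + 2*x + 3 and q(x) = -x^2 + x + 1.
<p,q> = 74/15

Expand the product: p(x)·q(x) = x^5 - x^4 - 3*x^3 - x^2 + 5*x + 3.
∫_{-1}^{1} of each monomial x^k gives [2/(k+1) if k even, 0 if k odd]. Integrating term-by-term (or equivalently evaluating the antiderivative F(x) = x^6/6 - x^5/5 - 3*x^4/4 - x^3/3 + 5*x^2/2 + 3*x at the endpoints):
  F(1) − F(−1) = 263/60 − (-11/20) = 74/15.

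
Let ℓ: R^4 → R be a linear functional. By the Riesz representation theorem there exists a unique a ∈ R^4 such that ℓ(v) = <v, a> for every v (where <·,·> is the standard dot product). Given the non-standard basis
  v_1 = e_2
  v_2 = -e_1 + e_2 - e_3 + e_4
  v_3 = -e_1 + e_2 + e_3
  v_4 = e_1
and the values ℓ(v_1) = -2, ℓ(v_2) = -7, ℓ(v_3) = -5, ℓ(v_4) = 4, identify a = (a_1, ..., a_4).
a = (4, -2, 1, 0)

Write a = (a_1, ..., a_4) in the standard basis. For each basis vector v_i, ℓ(v_i) = <v_i, a> is a linear equation in the a_j's. Collect the n equations into a matrix system V a = ℓ, where row i of V is v_i (expressed in the standard basis). Since V is invertible (lower-triangular with 1s on the diagonal, up to permutation), solve by back-substitution:
  V =
[[0, 1, 0, 0],
 [-1, 1, -1, 1],
 [-1, 1, 1, 0],
 [1, 0, 0, 0]]
  V a = (-2, -7, -5, 4)
Solving gives a = (4, -2, 1, 0).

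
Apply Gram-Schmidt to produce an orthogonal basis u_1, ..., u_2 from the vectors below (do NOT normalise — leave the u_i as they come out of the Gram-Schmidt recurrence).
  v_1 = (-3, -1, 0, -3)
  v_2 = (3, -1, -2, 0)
Orthogonal basis:
  u_1 = (-3, -1, 0, -3)
  u_2 = (33/19, -27/19, -2, -24/19)

Apply the Gram-Schmidt recurrence
  u_1 = v_1
  u_i = v_i − Σ_{j<i} ((v_i · u_j) / (u_j · u_j)) · u_j.

Step by step this gives:
  u_1 = (-3, -1, 0, -3)
  u_2 = (33/19, -27/19, -2, -24/19)

Orthogonality check:
  u_2 · u_1 = 0 (should be 0)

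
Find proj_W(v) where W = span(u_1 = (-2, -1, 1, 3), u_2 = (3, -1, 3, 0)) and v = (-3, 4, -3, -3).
proj_W(v) = (-582/281, 584/281, -1284/281, -702/281)

Set up U = [u_1 | ... | u_2] ∈ R^(4×2). The projector onto W = col(U) is P = U (U^T U)^(-1) U^T.
Compute U^T U =
  [15, -2]
  [-2, 19],
and U^T v = (-10, -22).
Solve U^T U · c = U^T v for the coefficients: c = (-234/281, -350/281). The projection is proj_W(v) = U c.
Check: (v - proj_W(v)) · u_1 = 0  (should be 0).
Check: (v - proj_W(v)) · u_2 = 0  (should be 0).
Result: proj_W(v) = (-582/281, 584/281, -1284/281, -702/281).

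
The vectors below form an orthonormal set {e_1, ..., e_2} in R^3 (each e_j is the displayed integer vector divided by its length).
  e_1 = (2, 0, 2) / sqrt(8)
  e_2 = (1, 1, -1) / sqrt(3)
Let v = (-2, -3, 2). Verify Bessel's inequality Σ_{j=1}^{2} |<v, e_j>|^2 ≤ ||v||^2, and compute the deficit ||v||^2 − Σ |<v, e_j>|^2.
Σ |<v, e_j>|^2 = 49/3; ||v||^2 = 17; deficit = 2/3

Write each e_j = u_j / sqrt(<u_j, u_j>) where u_j is the displayed integer vector. Then <v, e_j> = <v, u_j> / sqrt(<u_j, u_j>), so |<v, e_j>|^2 = <v, u_j>^2 / <u_j, u_j>.
Coefficients: <v, e_1> = 0/sqrt(8), <v, e_2> = -7/sqrt(3).
Square and sum: Σ |<v, e_j>|^2 = 49/3.
Compute ||v||^2 = v·v = 17.
Deficit = 17 − 49/3 = 2/3 ≥ 0, confirming Bessel's inequality. (The deficit equals ||v − Σ <v,e_j> e_j||^2, the squared distance from v to span{e_j}.)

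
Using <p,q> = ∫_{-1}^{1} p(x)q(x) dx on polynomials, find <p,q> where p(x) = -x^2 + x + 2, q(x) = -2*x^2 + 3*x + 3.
<p,q> = 152/15

Expand the product: p(x)·q(x) = 2*x^4 - 5*x^3 - 4*x^2 + 9*x + 6.
∫_{-1}^{1} of each monomial x^k gives [2/(k+1) if k even, 0 if k odd]. Integrating term-by-term (or equivalently evaluating the antiderivative F(x) = 2*x^5/5 - 5*x^4/4 - 4*x^3/3 + 9*x^2/2 + 6*x at the endpoints):
  F(1) − F(−1) = 499/60 − (-109/60) = 152/15.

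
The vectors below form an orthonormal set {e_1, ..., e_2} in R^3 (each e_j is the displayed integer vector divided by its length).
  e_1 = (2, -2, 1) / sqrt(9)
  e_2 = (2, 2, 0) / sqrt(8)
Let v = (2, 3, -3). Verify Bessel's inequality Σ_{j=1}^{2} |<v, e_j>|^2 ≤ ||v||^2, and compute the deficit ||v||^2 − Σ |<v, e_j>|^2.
Σ |<v, e_j>|^2 = 275/18; ||v||^2 = 22; deficit = 121/18

Write each e_j = u_j / sqrt(<u_j, u_j>) where u_j is the displayed integer vector. Then <v, e_j> = <v, u_j> / sqrt(<u_j, u_j>), so |<v, e_j>|^2 = <v, u_j>^2 / <u_j, u_j>.
Coefficients: <v, e_1> = -5/sqrt(9), <v, e_2> = 10/sqrt(8).
Square and sum: Σ |<v, e_j>|^2 = 275/18.
Compute ||v||^2 = v·v = 22.
Deficit = 22 − 275/18 = 121/18 ≥ 0, confirming Bessel's inequality. (The deficit equals ||v − Σ <v,e_j> e_j||^2, the squared distance from v to span{e_j}.)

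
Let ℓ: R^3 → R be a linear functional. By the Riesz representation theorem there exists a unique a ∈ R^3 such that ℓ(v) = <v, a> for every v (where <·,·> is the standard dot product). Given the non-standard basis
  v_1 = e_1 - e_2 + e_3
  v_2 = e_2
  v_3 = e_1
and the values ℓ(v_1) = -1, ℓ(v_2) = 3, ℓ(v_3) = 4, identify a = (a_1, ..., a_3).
a = (4, 3, -2)

Write a = (a_1, ..., a_3) in the standard basis. For each basis vector v_i, ℓ(v_i) = <v_i, a> is a linear equation in the a_j's. Collect the n equations into a matrix system V a = ℓ, where row i of V is v_i (expressed in the standard basis). Since V is invertible (lower-triangular with 1s on the diagonal, up to permutation), solve by back-substitution:
  V =
[[1, -1, 1],
 [0, 1, 0],
 [1, 0, 0]]
  V a = (-1, 3, 4)
Solving gives a = (4, 3, -2).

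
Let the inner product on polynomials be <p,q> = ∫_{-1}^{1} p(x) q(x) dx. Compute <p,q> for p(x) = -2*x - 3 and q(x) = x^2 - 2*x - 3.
<p,q> = 56/3

Expand the product: p(x)·q(x) = -2*x^3 + x^2 + 12*x + 9.
∫_{-1}^{1} of each monomial x^k gives [2/(k+1) if k even, 0 if k odd]. Integrating term-by-term (or equivalently evaluating the antiderivative F(x) = -x^4/2 + x^3/3 + 6*x^2 + 9*x at the endpoints):
  F(1) − F(−1) = 89/6 − (-23/6) = 56/3.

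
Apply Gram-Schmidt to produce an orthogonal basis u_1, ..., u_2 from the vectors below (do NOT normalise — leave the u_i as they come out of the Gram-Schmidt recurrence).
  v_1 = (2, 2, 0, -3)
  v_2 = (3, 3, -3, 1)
Orthogonal basis:
  u_1 = (2, 2, 0, -3)
  u_2 = (33/17, 33/17, -3, 44/17)

Apply the Gram-Schmidt recurrence
  u_1 = v_1
  u_i = v_i − Σ_{j<i} ((v_i · u_j) / (u_j · u_j)) · u_j.

Step by step this gives:
  u_1 = (2, 2, 0, -3)
  u_2 = (33/17, 33/17, -3, 44/17)

Orthogonality check:
  u_2 · u_1 = 0 (should be 0)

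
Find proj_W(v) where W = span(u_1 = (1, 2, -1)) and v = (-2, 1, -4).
proj_W(v) = (2/3, 4/3, -2/3)

Set up U = [u_1 | ... | u_1] ∈ R^(3×1). The projector onto W = col(U) is P = U (U^T U)^(-1) U^T.
Compute U^T U =
  [6],
and U^T v = (4).
Solve U^T U · c = U^T v for the coefficients: c = (2/3). The projection is proj_W(v) = U c.
Check: (v - proj_W(v)) · u_1 = 0  (should be 0).
Result: proj_W(v) = (2/3, 4/3, -2/3).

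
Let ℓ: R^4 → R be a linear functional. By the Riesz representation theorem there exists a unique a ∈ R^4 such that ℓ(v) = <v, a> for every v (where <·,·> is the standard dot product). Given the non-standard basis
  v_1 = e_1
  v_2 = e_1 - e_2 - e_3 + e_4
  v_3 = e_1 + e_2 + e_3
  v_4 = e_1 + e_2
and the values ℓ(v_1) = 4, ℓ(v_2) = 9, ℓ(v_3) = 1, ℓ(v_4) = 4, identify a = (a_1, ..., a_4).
a = (4, 0, -3, 2)

Write a = (a_1, ..., a_4) in the standard basis. For each basis vector v_i, ℓ(v_i) = <v_i, a> is a linear equation in the a_j's. Collect the n equations into a matrix system V a = ℓ, where row i of V is v_i (expressed in the standard basis). Since V is invertible (lower-triangular with 1s on the diagonal, up to permutation), solve by back-substitution:
  V =
[[1, 0, 0, 0],
 [1, -1, -1, 1],
 [1, 1, 1, 0],
 [1, 1, 0, 0]]
  V a = (4, 9, 1, 4)
Solving gives a = (4, 0, -3, 2).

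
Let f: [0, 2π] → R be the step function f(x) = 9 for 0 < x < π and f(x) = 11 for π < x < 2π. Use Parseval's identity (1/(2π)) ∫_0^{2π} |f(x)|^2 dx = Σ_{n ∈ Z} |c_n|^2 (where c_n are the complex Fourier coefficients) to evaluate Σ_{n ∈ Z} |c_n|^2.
Σ |c_n|^2 = 101

Parseval equates the L^2 energy of f (normalised by 1/(2π)) with the ℓ^2 sum of its Fourier coefficients: (1/(2π)) ∫_0^{2π} |f|^2 = Σ |c_n|^2.
Compute the left side: (1/(2π)) [∫_0^π 9^2 dx + ∫_π^{2π} 11^2 dx] = (1/(2π)) · (81π + 121π) = (81 + 121)/2 = 101.
So Σ_{n ∈ Z} |c_n|^2 = 101.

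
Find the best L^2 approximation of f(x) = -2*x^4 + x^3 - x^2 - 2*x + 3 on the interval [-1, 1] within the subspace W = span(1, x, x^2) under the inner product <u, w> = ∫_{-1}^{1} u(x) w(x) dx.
g(x) = -19*x^2/7 - 7*x/5 + 111/35

The best approximation g ∈ W is the orthogonal projection of f onto W. Writing g = a_0 + a_1 x + a_2 x^2, the coefficients solve the normal equations G · a = b where
  G_{ij} = <φ_i, φ_j> and b_i = <f, φ_i>, with φ_0 = 1, φ_1 = x, φ_2 = x^2.
G =
  [2, 0, 2/3]
  [0, 2/3, 0]
  [2/3, 0, 2/5],
b = (68/15, -14/15, 36/35).
Solving gives a_0 = 111/35, a_1 = -7/5, a_2 = -19/7, so
  g(x) = -19*x^2/7 - 7*x/5 + 111/35.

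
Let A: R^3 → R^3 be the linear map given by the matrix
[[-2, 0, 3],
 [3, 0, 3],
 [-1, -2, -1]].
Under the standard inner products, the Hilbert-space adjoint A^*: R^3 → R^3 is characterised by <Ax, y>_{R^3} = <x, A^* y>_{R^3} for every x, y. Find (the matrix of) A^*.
A^* = A^T =
[[-2, 3, -1],
 [0, 0, -2],
 [3, 3, -1]]

For real matrices with standard dot products, the defining identity <Ax, y> = <x, A^* y> gives (Ax)^T y = x^T (A^*) y, i.e. x^T A^T y = x^T (A^*) y. Since this holds for all x, y, we must have A^* = A^T. Therefore
A^* =
[[-2, 3, -1],
 [0, 0, -2],
 [3, 3, -1]].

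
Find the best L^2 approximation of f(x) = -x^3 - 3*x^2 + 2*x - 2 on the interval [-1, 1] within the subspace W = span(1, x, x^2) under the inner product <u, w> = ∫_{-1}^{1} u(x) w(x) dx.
g(x) = -3*x^2 + 7*x/5 - 2

The best approximation g ∈ W is the orthogonal projection of f onto W. Writing g = a_0 + a_1 x + a_2 x^2, the coefficients solve the normal equations G · a = b where
  G_{ij} = <φ_i, φ_j> and b_i = <f, φ_i>, with φ_0 = 1, φ_1 = x, φ_2 = x^2.
G =
  [2, 0, 2/3]
  [0, 2/3, 0]
  [2/3, 0, 2/5],
b = (-6, 14/15, -38/15).
Solving gives a_0 = -2, a_1 = 7/5, a_2 = -3, so
  g(x) = -3*x^2 + 7*x/5 - 2.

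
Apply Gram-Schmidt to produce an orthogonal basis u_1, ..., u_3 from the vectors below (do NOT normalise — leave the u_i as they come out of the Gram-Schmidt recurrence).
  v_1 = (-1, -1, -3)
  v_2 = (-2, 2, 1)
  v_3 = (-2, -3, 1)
Orthogonal basis:
  u_1 = (-1, -1, -3)
  u_2 = (-25/11, 19/11, 2/11)
  u_3 = (-35/18, -49/18, 14/9)

Apply the Gram-Schmidt recurrence
  u_1 = v_1
  u_i = v_i − Σ_{j<i} ((v_i · u_j) / (u_j · u_j)) · u_j.

Step by step this gives:
  u_1 = (-1, -1, -3)
  u_2 = (-25/11, 19/11, 2/11)
  u_3 = (-35/18, -49/18, 14/9)

Orthogonality check:
  u_2 · u_1 = 0 (should be 0)
  u_3 · u_1 = 0 (should be 0)
  u_3 · u_2 = 0 (should be 0)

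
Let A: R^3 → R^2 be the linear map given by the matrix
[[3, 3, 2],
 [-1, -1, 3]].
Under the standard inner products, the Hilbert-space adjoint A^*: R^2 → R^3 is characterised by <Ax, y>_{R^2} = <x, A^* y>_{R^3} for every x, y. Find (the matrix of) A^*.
A^* = A^T =
[[3, -1],
 [3, -1],
 [2, 3]]

For real matrices with standard dot products, the defining identity <Ax, y> = <x, A^* y> gives (Ax)^T y = x^T (A^*) y, i.e. x^T A^T y = x^T (A^*) y. Since this holds for all x, y, we must have A^* = A^T. Therefore
A^* =
[[3, -1],
 [3, -1],
 [2, 3]].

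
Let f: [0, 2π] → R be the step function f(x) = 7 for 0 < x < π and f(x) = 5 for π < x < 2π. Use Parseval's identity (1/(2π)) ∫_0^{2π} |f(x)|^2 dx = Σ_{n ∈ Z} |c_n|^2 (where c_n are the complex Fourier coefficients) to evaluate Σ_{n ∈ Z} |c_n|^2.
Σ |c_n|^2 = 37

Parseval equates the L^2 energy of f (normalised by 1/(2π)) with the ℓ^2 sum of its Fourier coefficients: (1/(2π)) ∫_0^{2π} |f|^2 = Σ |c_n|^2.
Compute the left side: (1/(2π)) [∫_0^π 7^2 dx + ∫_π^{2π} 5^2 dx] = (1/(2π)) · (49π + 25π) = (49 + 25)/2 = 37.
So Σ_{n ∈ Z} |c_n|^2 = 37.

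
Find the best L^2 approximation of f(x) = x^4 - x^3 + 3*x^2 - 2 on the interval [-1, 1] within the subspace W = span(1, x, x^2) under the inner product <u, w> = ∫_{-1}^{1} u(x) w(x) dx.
g(x) = 27*x^2/7 - 3*x/5 - 73/35

The best approximation g ∈ W is the orthogonal projection of f onto W. Writing g = a_0 + a_1 x + a_2 x^2, the coefficients solve the normal equations G · a = b where
  G_{ij} = <φ_i, φ_j> and b_i = <f, φ_i>, with φ_0 = 1, φ_1 = x, φ_2 = x^2.
G =
  [2, 0, 2/3]
  [0, 2/3, 0]
  [2/3, 0, 2/5],
b = (-8/5, -2/5, 16/105).
Solving gives a_0 = -73/35, a_1 = -3/5, a_2 = 27/7, so
  g(x) = 27*x^2/7 - 3*x/5 - 73/35.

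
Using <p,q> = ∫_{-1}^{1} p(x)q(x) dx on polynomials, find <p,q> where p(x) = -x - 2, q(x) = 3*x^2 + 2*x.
<p,q> = -16/3

Expand the product: p(x)·q(x) = -3*x^3 - 8*x^2 - 4*x.
∫_{-1}^{1} of each monomial x^k gives [2/(k+1) if k even, 0 if k odd]. Integrating term-by-term (or equivalently evaluating the antiderivative F(x) = -3*x^4/4 - 8*x^3/3 - 2*x^2 at the endpoints):
  F(1) − F(−1) = -65/12 − (-1/12) = -16/3.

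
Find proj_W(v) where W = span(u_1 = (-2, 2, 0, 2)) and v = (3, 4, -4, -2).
proj_W(v) = (1/3, -1/3, 0, -1/3)

Set up U = [u_1 | ... | u_1] ∈ R^(4×1). The projector onto W = col(U) is P = U (U^T U)^(-1) U^T.
Compute U^T U =
  [12],
and U^T v = (-2).
Solve U^T U · c = U^T v for the coefficients: c = (-1/6). The projection is proj_W(v) = U c.
Check: (v - proj_W(v)) · u_1 = 0  (should be 0).
Result: proj_W(v) = (1/3, -1/3, 0, -1/3).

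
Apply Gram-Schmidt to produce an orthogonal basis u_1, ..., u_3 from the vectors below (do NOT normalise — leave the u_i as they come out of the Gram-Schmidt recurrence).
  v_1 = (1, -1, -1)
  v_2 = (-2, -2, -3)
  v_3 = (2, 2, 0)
Orthogonal basis:
  u_1 = (1, -1, -1)
  u_2 = (-3, -1, -2)
  u_3 = (2/7, 10/7, -8/7)

Apply the Gram-Schmidt recurrence
  u_1 = v_1
  u_i = v_i − Σ_{j<i} ((v_i · u_j) / (u_j · u_j)) · u_j.

Step by step this gives:
  u_1 = (1, -1, -1)
  u_2 = (-3, -1, -2)
  u_3 = (2/7, 10/7, -8/7)

Orthogonality check:
  u_2 · u_1 = 0 (should be 0)
  u_3 · u_1 = 0 (should be 0)
  u_3 · u_2 = 0 (should be 0)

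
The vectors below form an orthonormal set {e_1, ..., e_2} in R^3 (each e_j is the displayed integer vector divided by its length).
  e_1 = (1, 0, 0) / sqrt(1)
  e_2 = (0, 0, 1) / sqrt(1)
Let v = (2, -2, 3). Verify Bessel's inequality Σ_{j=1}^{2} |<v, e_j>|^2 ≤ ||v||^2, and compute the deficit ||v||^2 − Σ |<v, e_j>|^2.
Σ |<v, e_j>|^2 = 13; ||v||^2 = 17; deficit = 4

Write each e_j = u_j / sqrt(<u_j, u_j>) where u_j is the displayed integer vector. Then <v, e_j> = <v, u_j> / sqrt(<u_j, u_j>), so |<v, e_j>|^2 = <v, u_j>^2 / <u_j, u_j>.
Coefficients: <v, e_1> = 2/sqrt(1), <v, e_2> = 3/sqrt(1).
Square and sum: Σ |<v, e_j>|^2 = 13.
Compute ||v||^2 = v·v = 17.
Deficit = 17 − 13 = 4 ≥ 0, confirming Bessel's inequality. (The deficit equals ||v − Σ <v,e_j> e_j||^2, the squared distance from v to span{e_j}.)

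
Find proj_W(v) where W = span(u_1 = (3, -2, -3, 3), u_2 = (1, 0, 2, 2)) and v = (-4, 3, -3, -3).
proj_W(v) = (-392/135, 38/45, -271/135, -613/135)

Set up U = [u_1 | ... | u_2] ∈ R^(4×2). The projector onto W = col(U) is P = U (U^T U)^(-1) U^T.
Compute U^T U =
  [31, 3]
  [3, 9],
and U^T v = (-18, -16).
Solve U^T U · c = U^T v for the coefficients: c = (-19/45, -221/135). The projection is proj_W(v) = U c.
Check: (v - proj_W(v)) · u_1 = 0  (should be 0).
Check: (v - proj_W(v)) · u_2 = 0  (should be 0).
Result: proj_W(v) = (-392/135, 38/45, -271/135, -613/135).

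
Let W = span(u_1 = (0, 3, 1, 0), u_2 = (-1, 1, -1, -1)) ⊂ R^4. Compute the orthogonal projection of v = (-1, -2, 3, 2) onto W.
proj_W(v) = (3/2, -3/2, 3/2, 3/2)

Set up U = [u_1 | ... | u_2] ∈ R^(4×2). The projector onto W = col(U) is P = U (U^T U)^(-1) U^T.
Compute U^T U =
  [10, 2]
  [2, 4],
and U^T v = (-3, -6).
Solve U^T U · c = U^T v for the coefficients: c = (0, -3/2). The projection is proj_W(v) = U c.
Check: (v - proj_W(v)) · u_1 = 0  (should be 0).
Check: (v - proj_W(v)) · u_2 = 0  (should be 0).
Result: proj_W(v) = (3/2, -3/2, 3/2, 3/2).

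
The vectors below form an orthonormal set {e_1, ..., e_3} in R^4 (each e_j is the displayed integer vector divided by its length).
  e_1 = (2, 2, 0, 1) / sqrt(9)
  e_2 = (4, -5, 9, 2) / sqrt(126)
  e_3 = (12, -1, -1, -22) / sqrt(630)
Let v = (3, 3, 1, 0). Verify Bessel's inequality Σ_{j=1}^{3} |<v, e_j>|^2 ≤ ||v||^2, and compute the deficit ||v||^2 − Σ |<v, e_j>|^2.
Σ |<v, e_j>|^2 = 806/45; ||v||^2 = 19; deficit = 49/45

Write each e_j = u_j / sqrt(<u_j, u_j>) where u_j is the displayed integer vector. Then <v, e_j> = <v, u_j> / sqrt(<u_j, u_j>), so |<v, e_j>|^2 = <v, u_j>^2 / <u_j, u_j>.
Coefficients: <v, e_1> = 12/sqrt(9), <v, e_2> = 6/sqrt(126), <v, e_3> = 32/sqrt(630).
Square and sum: Σ |<v, e_j>|^2 = 806/45.
Compute ||v||^2 = v·v = 19.
Deficit = 19 − 806/45 = 49/45 ≥ 0, confirming Bessel's inequality. (The deficit equals ||v − Σ <v,e_j> e_j||^2, the squared distance from v to span{e_j}.)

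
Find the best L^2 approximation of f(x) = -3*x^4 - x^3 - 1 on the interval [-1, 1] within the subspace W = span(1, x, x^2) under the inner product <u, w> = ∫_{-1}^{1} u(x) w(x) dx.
g(x) = -18*x^2/7 - 3*x/5 - 26/35

The best approximation g ∈ W is the orthogonal projection of f onto W. Writing g = a_0 + a_1 x + a_2 x^2, the coefficients solve the normal equations G · a = b where
  G_{ij} = <φ_i, φ_j> and b_i = <f, φ_i>, with φ_0 = 1, φ_1 = x, φ_2 = x^2.
G =
  [2, 0, 2/3]
  [0, 2/3, 0]
  [2/3, 0, 2/5],
b = (-16/5, -2/5, -32/21).
Solving gives a_0 = -26/35, a_1 = -3/5, a_2 = -18/7, so
  g(x) = -18*x^2/7 - 3*x/5 - 26/35.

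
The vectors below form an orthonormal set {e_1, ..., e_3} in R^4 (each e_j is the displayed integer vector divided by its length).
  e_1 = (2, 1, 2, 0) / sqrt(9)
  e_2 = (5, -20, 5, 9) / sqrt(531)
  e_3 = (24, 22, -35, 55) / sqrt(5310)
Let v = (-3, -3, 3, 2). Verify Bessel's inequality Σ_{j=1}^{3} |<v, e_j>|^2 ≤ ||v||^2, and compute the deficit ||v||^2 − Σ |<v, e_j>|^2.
Σ |<v, e_j>|^2 = 1421/90; ||v||^2 = 31; deficit = 1369/90

Write each e_j = u_j / sqrt(<u_j, u_j>) where u_j is the displayed integer vector. Then <v, e_j> = <v, u_j> / sqrt(<u_j, u_j>), so |<v, e_j>|^2 = <v, u_j>^2 / <u_j, u_j>.
Coefficients: <v, e_1> = -3/sqrt(9), <v, e_2> = 78/sqrt(531), <v, e_3> = -133/sqrt(5310).
Square and sum: Σ |<v, e_j>|^2 = 1421/90.
Compute ||v||^2 = v·v = 31.
Deficit = 31 − 1421/90 = 1369/90 ≥ 0, confirming Bessel's inequality. (The deficit equals ||v − Σ <v,e_j> e_j||^2, the squared distance from v to span{e_j}.)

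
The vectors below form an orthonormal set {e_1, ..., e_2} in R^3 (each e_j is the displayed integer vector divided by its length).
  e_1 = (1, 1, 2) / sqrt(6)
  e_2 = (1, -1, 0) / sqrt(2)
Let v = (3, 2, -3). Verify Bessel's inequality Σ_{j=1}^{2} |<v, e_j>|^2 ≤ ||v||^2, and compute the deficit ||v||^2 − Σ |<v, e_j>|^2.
Σ |<v, e_j>|^2 = 2/3; ||v||^2 = 22; deficit = 64/3

Write each e_j = u_j / sqrt(<u_j, u_j>) where u_j is the displayed integer vector. Then <v, e_j> = <v, u_j> / sqrt(<u_j, u_j>), so |<v, e_j>|^2 = <v, u_j>^2 / <u_j, u_j>.
Coefficients: <v, e_1> = -1/sqrt(6), <v, e_2> = 1/sqrt(2).
Square and sum: Σ |<v, e_j>|^2 = 2/3.
Compute ||v||^2 = v·v = 22.
Deficit = 22 − 2/3 = 64/3 ≥ 0, confirming Bessel's inequality. (The deficit equals ||v − Σ <v,e_j> e_j||^2, the squared distance from v to span{e_j}.)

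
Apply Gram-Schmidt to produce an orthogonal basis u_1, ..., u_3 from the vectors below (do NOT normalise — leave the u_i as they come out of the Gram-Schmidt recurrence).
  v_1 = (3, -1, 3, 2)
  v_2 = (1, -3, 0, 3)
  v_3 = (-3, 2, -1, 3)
Orthogonal basis:
  u_1 = (3, -1, 3, 2)
  u_2 = (-13/23, -57/23, -36/23, 45/23)
  u_3 = (-519/293, 722/293, 163/293, 895/293)

Apply the Gram-Schmidt recurrence
  u_1 = v_1
  u_i = v_i − Σ_{j<i} ((v_i · u_j) / (u_j · u_j)) · u_j.

Step by step this gives:
  u_1 = (3, -1, 3, 2)
  u_2 = (-13/23, -57/23, -36/23, 45/23)
  u_3 = (-519/293, 722/293, 163/293, 895/293)

Orthogonality check:
  u_2 · u_1 = 0 (should be 0)
  u_3 · u_1 = 0 (should be 0)
  u_3 · u_2 = 0 (should be 0)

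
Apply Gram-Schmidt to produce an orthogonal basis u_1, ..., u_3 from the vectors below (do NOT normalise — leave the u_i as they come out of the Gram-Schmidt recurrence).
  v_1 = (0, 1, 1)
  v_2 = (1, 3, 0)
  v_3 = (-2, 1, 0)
Orthogonal basis:
  u_1 = (0, 1, 1)
  u_2 = (1, 3/2, -3/2)
  u_3 = (-21/11, 7/11, -7/11)

Apply the Gram-Schmidt recurrence
  u_1 = v_1
  u_i = v_i − Σ_{j<i} ((v_i · u_j) / (u_j · u_j)) · u_j.

Step by step this gives:
  u_1 = (0, 1, 1)
  u_2 = (1, 3/2, -3/2)
  u_3 = (-21/11, 7/11, -7/11)

Orthogonality check:
  u_2 · u_1 = 0 (should be 0)
  u_3 · u_1 = 0 (should be 0)
  u_3 · u_2 = 0 (should be 0)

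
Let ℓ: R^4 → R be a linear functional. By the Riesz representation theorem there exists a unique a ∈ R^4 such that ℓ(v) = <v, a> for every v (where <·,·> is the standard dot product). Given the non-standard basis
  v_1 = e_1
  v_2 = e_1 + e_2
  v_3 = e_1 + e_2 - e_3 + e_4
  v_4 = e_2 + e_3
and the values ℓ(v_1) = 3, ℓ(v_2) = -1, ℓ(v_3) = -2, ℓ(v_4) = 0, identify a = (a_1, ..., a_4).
a = (3, -4, 4, 3)

Write a = (a_1, ..., a_4) in the standard basis. For each basis vector v_i, ℓ(v_i) = <v_i, a> is a linear equation in the a_j's. Collect the n equations into a matrix system V a = ℓ, where row i of V is v_i (expressed in the standard basis). Since V is invertible (lower-triangular with 1s on the diagonal, up to permutation), solve by back-substitution:
  V =
[[1, 0, 0, 0],
 [1, 1, 0, 0],
 [1, 1, -1, 1],
 [0, 1, 1, 0]]
  V a = (3, -1, -2, 0)
Solving gives a = (3, -4, 4, 3).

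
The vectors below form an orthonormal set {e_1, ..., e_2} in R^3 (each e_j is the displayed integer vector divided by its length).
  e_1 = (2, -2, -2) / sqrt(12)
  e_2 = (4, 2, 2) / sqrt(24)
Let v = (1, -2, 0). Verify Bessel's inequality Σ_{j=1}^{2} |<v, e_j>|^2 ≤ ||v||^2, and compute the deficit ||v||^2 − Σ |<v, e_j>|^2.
Σ |<v, e_j>|^2 = 3; ||v||^2 = 5; deficit = 2

Write each e_j = u_j / sqrt(<u_j, u_j>) where u_j is the displayed integer vector. Then <v, e_j> = <v, u_j> / sqrt(<u_j, u_j>), so |<v, e_j>|^2 = <v, u_j>^2 / <u_j, u_j>.
Coefficients: <v, e_1> = 6/sqrt(12), <v, e_2> = 0/sqrt(24).
Square and sum: Σ |<v, e_j>|^2 = 3.
Compute ||v||^2 = v·v = 5.
Deficit = 5 − 3 = 2 ≥ 0, confirming Bessel's inequality. (The deficit equals ||v − Σ <v,e_j> e_j||^2, the squared distance from v to span{e_j}.)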